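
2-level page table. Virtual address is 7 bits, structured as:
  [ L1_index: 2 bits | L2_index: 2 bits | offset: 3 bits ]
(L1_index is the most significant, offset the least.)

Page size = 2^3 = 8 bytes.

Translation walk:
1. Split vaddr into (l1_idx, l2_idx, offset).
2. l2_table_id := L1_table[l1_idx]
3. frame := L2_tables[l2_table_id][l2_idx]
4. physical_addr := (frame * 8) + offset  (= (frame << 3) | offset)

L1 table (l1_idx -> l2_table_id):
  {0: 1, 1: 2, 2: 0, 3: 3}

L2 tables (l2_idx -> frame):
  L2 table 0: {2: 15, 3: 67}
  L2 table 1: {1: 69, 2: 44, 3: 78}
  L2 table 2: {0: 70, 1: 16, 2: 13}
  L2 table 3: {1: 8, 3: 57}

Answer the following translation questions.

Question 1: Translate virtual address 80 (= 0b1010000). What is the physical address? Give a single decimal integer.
Answer: 120

Derivation:
vaddr = 80 = 0b1010000
Split: l1_idx=2, l2_idx=2, offset=0
L1[2] = 0
L2[0][2] = 15
paddr = 15 * 8 + 0 = 120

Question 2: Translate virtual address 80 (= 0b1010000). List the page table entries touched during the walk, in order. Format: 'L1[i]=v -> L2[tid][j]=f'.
Answer: L1[2]=0 -> L2[0][2]=15

Derivation:
vaddr = 80 = 0b1010000
Split: l1_idx=2, l2_idx=2, offset=0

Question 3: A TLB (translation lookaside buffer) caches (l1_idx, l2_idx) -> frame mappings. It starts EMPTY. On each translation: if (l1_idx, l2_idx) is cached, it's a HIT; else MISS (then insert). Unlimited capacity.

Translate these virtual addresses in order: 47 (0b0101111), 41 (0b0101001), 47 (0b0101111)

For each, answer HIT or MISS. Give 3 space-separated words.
Answer: MISS HIT HIT

Derivation:
vaddr=47: (1,1) not in TLB -> MISS, insert
vaddr=41: (1,1) in TLB -> HIT
vaddr=47: (1,1) in TLB -> HIT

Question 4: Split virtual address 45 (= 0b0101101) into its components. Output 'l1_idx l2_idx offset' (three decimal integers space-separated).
vaddr = 45 = 0b0101101
  top 2 bits -> l1_idx = 1
  next 2 bits -> l2_idx = 1
  bottom 3 bits -> offset = 5

Answer: 1 1 5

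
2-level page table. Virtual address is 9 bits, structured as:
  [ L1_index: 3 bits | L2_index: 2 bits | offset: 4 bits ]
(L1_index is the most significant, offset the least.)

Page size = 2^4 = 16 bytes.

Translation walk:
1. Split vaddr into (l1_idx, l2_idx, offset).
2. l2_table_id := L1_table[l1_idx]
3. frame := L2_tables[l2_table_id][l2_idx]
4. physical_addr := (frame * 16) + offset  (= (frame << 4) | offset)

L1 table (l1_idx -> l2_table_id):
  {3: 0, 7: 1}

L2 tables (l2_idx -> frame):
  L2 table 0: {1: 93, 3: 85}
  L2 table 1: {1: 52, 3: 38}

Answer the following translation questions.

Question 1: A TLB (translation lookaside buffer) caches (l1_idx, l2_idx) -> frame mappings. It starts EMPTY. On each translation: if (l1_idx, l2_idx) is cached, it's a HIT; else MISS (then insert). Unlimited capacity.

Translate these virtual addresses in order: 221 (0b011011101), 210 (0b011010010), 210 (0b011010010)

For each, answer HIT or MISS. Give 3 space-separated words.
Answer: MISS HIT HIT

Derivation:
vaddr=221: (3,1) not in TLB -> MISS, insert
vaddr=210: (3,1) in TLB -> HIT
vaddr=210: (3,1) in TLB -> HIT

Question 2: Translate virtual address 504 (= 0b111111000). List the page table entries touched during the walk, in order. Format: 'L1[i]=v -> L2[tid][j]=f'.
vaddr = 504 = 0b111111000
Split: l1_idx=7, l2_idx=3, offset=8

Answer: L1[7]=1 -> L2[1][3]=38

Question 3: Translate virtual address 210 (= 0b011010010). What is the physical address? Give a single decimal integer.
vaddr = 210 = 0b011010010
Split: l1_idx=3, l2_idx=1, offset=2
L1[3] = 0
L2[0][1] = 93
paddr = 93 * 16 + 2 = 1490

Answer: 1490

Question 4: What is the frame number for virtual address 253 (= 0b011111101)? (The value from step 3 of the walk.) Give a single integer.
Answer: 85

Derivation:
vaddr = 253: l1_idx=3, l2_idx=3
L1[3] = 0; L2[0][3] = 85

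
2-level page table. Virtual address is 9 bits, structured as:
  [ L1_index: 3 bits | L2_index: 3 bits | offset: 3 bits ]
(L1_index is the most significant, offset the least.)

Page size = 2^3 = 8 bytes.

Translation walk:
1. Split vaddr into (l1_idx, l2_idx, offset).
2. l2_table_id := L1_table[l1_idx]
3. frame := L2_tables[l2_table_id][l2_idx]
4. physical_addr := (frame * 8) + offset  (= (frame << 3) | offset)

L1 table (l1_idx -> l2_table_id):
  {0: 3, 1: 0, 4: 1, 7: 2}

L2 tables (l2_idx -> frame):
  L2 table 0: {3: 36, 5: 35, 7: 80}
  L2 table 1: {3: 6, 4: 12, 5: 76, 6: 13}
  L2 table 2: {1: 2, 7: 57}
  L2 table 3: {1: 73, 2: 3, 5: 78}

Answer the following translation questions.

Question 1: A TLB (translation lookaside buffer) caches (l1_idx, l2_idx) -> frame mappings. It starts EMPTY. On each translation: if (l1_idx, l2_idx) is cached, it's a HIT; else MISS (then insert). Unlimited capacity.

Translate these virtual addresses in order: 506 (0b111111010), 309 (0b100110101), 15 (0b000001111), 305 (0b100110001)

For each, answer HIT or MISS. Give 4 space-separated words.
vaddr=506: (7,7) not in TLB -> MISS, insert
vaddr=309: (4,6) not in TLB -> MISS, insert
vaddr=15: (0,1) not in TLB -> MISS, insert
vaddr=305: (4,6) in TLB -> HIT

Answer: MISS MISS MISS HIT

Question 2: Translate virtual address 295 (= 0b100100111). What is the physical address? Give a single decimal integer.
Answer: 103

Derivation:
vaddr = 295 = 0b100100111
Split: l1_idx=4, l2_idx=4, offset=7
L1[4] = 1
L2[1][4] = 12
paddr = 12 * 8 + 7 = 103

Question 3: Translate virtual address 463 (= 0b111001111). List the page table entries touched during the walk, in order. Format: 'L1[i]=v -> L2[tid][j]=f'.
vaddr = 463 = 0b111001111
Split: l1_idx=7, l2_idx=1, offset=7

Answer: L1[7]=2 -> L2[2][1]=2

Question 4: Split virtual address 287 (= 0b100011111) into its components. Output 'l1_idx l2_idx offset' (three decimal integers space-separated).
Answer: 4 3 7

Derivation:
vaddr = 287 = 0b100011111
  top 3 bits -> l1_idx = 4
  next 3 bits -> l2_idx = 3
  bottom 3 bits -> offset = 7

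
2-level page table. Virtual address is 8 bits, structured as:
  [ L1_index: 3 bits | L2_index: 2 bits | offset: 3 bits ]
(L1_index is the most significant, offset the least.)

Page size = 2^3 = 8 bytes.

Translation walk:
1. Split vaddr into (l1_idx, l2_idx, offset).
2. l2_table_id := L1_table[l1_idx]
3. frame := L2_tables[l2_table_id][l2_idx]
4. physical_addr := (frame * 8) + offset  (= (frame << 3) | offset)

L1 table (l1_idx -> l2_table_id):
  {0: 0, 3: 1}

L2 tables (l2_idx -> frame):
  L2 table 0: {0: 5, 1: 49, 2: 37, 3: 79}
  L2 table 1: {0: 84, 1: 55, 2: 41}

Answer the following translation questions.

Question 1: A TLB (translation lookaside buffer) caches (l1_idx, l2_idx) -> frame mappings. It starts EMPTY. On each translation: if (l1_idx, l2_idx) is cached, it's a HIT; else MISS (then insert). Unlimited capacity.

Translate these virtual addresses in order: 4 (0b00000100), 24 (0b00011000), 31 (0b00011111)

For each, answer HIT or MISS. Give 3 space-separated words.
vaddr=4: (0,0) not in TLB -> MISS, insert
vaddr=24: (0,3) not in TLB -> MISS, insert
vaddr=31: (0,3) in TLB -> HIT

Answer: MISS MISS HIT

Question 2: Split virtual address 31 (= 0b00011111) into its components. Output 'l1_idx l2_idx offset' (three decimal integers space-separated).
Answer: 0 3 7

Derivation:
vaddr = 31 = 0b00011111
  top 3 bits -> l1_idx = 0
  next 2 bits -> l2_idx = 3
  bottom 3 bits -> offset = 7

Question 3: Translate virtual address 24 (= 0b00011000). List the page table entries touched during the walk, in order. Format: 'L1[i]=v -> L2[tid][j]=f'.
Answer: L1[0]=0 -> L2[0][3]=79

Derivation:
vaddr = 24 = 0b00011000
Split: l1_idx=0, l2_idx=3, offset=0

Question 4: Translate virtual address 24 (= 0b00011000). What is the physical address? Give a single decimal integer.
Answer: 632

Derivation:
vaddr = 24 = 0b00011000
Split: l1_idx=0, l2_idx=3, offset=0
L1[0] = 0
L2[0][3] = 79
paddr = 79 * 8 + 0 = 632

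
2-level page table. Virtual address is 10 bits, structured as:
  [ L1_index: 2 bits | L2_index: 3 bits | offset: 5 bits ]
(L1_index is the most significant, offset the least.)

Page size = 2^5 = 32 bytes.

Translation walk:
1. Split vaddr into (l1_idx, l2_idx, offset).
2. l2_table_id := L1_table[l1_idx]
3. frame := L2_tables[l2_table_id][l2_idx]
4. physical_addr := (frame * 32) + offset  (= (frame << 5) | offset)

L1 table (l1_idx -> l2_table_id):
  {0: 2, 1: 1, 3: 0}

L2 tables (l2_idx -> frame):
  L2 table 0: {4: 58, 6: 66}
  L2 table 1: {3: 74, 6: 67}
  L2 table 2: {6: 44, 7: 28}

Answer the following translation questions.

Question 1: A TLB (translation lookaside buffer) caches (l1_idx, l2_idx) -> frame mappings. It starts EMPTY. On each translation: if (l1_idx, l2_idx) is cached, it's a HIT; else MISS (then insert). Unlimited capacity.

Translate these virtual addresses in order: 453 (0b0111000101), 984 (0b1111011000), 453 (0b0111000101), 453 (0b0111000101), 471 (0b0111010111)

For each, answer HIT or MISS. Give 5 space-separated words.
Answer: MISS MISS HIT HIT HIT

Derivation:
vaddr=453: (1,6) not in TLB -> MISS, insert
vaddr=984: (3,6) not in TLB -> MISS, insert
vaddr=453: (1,6) in TLB -> HIT
vaddr=453: (1,6) in TLB -> HIT
vaddr=471: (1,6) in TLB -> HIT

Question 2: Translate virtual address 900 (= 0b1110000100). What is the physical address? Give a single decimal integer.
Answer: 1860

Derivation:
vaddr = 900 = 0b1110000100
Split: l1_idx=3, l2_idx=4, offset=4
L1[3] = 0
L2[0][4] = 58
paddr = 58 * 32 + 4 = 1860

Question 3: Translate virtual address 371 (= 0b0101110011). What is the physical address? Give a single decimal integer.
Answer: 2387

Derivation:
vaddr = 371 = 0b0101110011
Split: l1_idx=1, l2_idx=3, offset=19
L1[1] = 1
L2[1][3] = 74
paddr = 74 * 32 + 19 = 2387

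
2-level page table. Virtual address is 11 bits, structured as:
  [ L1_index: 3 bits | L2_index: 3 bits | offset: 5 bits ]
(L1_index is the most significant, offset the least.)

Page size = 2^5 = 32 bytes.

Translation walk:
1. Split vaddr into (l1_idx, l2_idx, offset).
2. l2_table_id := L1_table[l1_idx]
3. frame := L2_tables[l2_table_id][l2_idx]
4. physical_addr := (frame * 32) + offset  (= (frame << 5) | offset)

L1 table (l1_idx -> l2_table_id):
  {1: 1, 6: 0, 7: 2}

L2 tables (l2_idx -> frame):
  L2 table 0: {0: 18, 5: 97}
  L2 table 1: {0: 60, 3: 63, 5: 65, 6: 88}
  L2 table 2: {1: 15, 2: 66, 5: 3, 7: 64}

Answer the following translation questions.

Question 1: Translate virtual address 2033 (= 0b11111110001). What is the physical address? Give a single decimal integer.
vaddr = 2033 = 0b11111110001
Split: l1_idx=7, l2_idx=7, offset=17
L1[7] = 2
L2[2][7] = 64
paddr = 64 * 32 + 17 = 2065

Answer: 2065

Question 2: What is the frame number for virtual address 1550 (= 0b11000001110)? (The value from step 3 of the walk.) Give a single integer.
vaddr = 1550: l1_idx=6, l2_idx=0
L1[6] = 0; L2[0][0] = 18

Answer: 18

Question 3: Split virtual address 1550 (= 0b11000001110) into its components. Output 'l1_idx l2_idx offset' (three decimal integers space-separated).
Answer: 6 0 14

Derivation:
vaddr = 1550 = 0b11000001110
  top 3 bits -> l1_idx = 6
  next 3 bits -> l2_idx = 0
  bottom 5 bits -> offset = 14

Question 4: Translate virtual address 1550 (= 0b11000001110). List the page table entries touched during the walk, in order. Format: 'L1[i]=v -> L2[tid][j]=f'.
Answer: L1[6]=0 -> L2[0][0]=18

Derivation:
vaddr = 1550 = 0b11000001110
Split: l1_idx=6, l2_idx=0, offset=14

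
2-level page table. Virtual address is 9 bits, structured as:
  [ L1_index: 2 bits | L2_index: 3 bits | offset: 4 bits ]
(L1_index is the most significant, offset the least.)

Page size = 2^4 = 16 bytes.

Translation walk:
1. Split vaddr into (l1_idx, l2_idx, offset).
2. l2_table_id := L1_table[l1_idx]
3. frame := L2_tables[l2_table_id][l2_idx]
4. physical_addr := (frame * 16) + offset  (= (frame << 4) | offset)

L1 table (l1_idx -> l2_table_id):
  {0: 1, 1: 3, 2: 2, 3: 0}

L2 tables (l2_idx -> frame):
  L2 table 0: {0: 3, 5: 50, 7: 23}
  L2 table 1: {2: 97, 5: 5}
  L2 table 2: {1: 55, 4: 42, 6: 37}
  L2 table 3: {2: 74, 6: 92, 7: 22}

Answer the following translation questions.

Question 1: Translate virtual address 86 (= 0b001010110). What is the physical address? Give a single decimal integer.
vaddr = 86 = 0b001010110
Split: l1_idx=0, l2_idx=5, offset=6
L1[0] = 1
L2[1][5] = 5
paddr = 5 * 16 + 6 = 86

Answer: 86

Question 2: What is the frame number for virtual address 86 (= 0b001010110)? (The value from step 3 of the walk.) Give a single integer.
vaddr = 86: l1_idx=0, l2_idx=5
L1[0] = 1; L2[1][5] = 5

Answer: 5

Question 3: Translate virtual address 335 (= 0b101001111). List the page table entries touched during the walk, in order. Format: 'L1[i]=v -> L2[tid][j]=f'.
Answer: L1[2]=2 -> L2[2][4]=42

Derivation:
vaddr = 335 = 0b101001111
Split: l1_idx=2, l2_idx=4, offset=15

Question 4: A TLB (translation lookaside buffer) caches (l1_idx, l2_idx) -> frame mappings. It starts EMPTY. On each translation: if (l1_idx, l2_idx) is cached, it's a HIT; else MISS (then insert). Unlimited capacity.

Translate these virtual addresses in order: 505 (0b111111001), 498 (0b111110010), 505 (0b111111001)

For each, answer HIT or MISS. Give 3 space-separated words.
vaddr=505: (3,7) not in TLB -> MISS, insert
vaddr=498: (3,7) in TLB -> HIT
vaddr=505: (3,7) in TLB -> HIT

Answer: MISS HIT HIT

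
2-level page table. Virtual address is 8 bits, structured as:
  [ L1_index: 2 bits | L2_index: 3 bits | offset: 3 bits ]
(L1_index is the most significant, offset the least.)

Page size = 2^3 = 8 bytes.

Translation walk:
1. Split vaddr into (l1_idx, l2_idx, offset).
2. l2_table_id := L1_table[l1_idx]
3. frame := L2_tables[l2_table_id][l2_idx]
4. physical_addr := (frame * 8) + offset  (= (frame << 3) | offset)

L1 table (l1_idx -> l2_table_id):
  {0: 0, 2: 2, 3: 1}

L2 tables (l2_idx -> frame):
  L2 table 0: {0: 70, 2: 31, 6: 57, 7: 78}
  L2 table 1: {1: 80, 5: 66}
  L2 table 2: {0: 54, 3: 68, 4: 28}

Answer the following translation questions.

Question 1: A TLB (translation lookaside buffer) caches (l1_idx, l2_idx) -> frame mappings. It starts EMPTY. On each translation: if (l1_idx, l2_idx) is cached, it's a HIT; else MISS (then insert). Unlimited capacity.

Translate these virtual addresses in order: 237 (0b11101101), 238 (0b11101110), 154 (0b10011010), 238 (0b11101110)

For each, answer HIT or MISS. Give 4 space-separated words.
vaddr=237: (3,5) not in TLB -> MISS, insert
vaddr=238: (3,5) in TLB -> HIT
vaddr=154: (2,3) not in TLB -> MISS, insert
vaddr=238: (3,5) in TLB -> HIT

Answer: MISS HIT MISS HIT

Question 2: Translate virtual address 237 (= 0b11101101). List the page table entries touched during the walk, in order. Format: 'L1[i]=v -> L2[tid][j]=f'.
Answer: L1[3]=1 -> L2[1][5]=66

Derivation:
vaddr = 237 = 0b11101101
Split: l1_idx=3, l2_idx=5, offset=5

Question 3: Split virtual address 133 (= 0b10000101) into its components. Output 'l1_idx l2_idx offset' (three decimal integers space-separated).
vaddr = 133 = 0b10000101
  top 2 bits -> l1_idx = 2
  next 3 bits -> l2_idx = 0
  bottom 3 bits -> offset = 5

Answer: 2 0 5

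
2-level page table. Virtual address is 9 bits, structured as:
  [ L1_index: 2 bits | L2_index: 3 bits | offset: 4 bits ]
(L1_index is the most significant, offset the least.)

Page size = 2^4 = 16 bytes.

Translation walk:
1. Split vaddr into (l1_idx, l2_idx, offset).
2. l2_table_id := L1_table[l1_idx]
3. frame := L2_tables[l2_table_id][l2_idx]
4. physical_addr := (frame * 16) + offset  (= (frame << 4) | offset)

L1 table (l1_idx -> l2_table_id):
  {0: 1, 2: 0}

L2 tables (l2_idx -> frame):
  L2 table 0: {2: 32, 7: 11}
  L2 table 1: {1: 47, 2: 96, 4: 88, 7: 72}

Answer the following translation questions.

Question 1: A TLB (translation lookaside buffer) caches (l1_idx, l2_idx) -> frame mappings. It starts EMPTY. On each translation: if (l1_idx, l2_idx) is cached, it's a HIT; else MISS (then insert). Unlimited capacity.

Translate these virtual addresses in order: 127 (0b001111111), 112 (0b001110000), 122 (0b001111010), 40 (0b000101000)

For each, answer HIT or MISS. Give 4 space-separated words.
Answer: MISS HIT HIT MISS

Derivation:
vaddr=127: (0,7) not in TLB -> MISS, insert
vaddr=112: (0,7) in TLB -> HIT
vaddr=122: (0,7) in TLB -> HIT
vaddr=40: (0,2) not in TLB -> MISS, insert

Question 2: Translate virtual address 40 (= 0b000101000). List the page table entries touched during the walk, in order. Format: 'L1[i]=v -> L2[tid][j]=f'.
Answer: L1[0]=1 -> L2[1][2]=96

Derivation:
vaddr = 40 = 0b000101000
Split: l1_idx=0, l2_idx=2, offset=8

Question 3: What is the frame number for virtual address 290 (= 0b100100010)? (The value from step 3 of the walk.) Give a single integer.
vaddr = 290: l1_idx=2, l2_idx=2
L1[2] = 0; L2[0][2] = 32

Answer: 32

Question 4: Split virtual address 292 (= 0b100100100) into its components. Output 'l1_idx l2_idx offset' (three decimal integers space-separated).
Answer: 2 2 4

Derivation:
vaddr = 292 = 0b100100100
  top 2 bits -> l1_idx = 2
  next 3 bits -> l2_idx = 2
  bottom 4 bits -> offset = 4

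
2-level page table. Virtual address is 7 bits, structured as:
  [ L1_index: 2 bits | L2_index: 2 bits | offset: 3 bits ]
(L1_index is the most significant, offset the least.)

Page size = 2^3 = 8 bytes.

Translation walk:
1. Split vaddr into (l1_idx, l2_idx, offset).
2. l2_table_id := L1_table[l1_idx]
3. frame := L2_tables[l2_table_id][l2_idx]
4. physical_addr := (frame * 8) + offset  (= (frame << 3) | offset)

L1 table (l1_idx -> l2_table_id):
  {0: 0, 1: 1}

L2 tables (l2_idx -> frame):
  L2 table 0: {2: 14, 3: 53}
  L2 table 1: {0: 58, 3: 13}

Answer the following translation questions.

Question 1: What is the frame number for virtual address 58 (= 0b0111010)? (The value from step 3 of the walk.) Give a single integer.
Answer: 13

Derivation:
vaddr = 58: l1_idx=1, l2_idx=3
L1[1] = 1; L2[1][3] = 13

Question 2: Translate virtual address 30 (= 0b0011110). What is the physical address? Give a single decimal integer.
vaddr = 30 = 0b0011110
Split: l1_idx=0, l2_idx=3, offset=6
L1[0] = 0
L2[0][3] = 53
paddr = 53 * 8 + 6 = 430

Answer: 430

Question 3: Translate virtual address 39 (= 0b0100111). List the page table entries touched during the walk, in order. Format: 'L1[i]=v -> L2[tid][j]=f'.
Answer: L1[1]=1 -> L2[1][0]=58

Derivation:
vaddr = 39 = 0b0100111
Split: l1_idx=1, l2_idx=0, offset=7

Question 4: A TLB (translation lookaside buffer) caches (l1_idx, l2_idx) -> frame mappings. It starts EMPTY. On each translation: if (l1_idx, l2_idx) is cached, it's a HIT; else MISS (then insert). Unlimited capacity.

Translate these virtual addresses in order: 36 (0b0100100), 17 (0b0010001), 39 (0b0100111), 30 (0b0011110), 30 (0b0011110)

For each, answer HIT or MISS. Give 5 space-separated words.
vaddr=36: (1,0) not in TLB -> MISS, insert
vaddr=17: (0,2) not in TLB -> MISS, insert
vaddr=39: (1,0) in TLB -> HIT
vaddr=30: (0,3) not in TLB -> MISS, insert
vaddr=30: (0,3) in TLB -> HIT

Answer: MISS MISS HIT MISS HIT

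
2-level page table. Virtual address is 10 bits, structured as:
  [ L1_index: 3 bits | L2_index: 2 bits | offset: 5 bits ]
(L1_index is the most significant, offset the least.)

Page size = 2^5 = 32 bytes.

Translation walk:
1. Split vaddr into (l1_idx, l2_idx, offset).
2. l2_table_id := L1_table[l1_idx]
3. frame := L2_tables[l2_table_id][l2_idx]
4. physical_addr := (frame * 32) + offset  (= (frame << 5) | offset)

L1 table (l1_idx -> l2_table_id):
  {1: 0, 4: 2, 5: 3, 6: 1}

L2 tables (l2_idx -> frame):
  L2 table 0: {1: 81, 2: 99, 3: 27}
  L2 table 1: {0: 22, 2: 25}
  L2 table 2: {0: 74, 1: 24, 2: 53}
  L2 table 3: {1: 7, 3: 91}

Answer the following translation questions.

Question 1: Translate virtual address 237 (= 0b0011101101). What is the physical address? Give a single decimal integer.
Answer: 877

Derivation:
vaddr = 237 = 0b0011101101
Split: l1_idx=1, l2_idx=3, offset=13
L1[1] = 0
L2[0][3] = 27
paddr = 27 * 32 + 13 = 877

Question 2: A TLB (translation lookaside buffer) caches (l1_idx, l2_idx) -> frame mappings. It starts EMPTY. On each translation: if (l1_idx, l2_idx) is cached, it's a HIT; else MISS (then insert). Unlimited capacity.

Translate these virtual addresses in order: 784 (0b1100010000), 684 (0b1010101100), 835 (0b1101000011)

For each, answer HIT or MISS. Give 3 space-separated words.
Answer: MISS MISS MISS

Derivation:
vaddr=784: (6,0) not in TLB -> MISS, insert
vaddr=684: (5,1) not in TLB -> MISS, insert
vaddr=835: (6,2) not in TLB -> MISS, insert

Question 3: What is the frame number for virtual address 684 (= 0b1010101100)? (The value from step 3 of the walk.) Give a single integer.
vaddr = 684: l1_idx=5, l2_idx=1
L1[5] = 3; L2[3][1] = 7

Answer: 7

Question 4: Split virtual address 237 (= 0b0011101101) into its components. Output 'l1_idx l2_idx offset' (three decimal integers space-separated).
vaddr = 237 = 0b0011101101
  top 3 bits -> l1_idx = 1
  next 2 bits -> l2_idx = 3
  bottom 5 bits -> offset = 13

Answer: 1 3 13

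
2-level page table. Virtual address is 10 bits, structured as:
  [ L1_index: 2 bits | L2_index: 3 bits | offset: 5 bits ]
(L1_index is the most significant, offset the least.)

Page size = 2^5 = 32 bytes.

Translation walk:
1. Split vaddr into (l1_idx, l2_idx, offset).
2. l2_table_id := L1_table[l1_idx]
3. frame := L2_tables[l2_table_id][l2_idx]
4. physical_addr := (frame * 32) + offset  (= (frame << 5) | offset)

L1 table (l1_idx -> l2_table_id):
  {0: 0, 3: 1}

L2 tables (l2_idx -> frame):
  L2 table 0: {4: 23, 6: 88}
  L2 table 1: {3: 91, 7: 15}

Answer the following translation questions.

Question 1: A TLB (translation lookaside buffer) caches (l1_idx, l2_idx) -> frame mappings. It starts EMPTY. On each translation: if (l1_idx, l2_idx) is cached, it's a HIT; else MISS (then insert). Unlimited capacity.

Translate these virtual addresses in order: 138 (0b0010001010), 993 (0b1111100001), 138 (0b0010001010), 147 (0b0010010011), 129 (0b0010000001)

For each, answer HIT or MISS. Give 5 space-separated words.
Answer: MISS MISS HIT HIT HIT

Derivation:
vaddr=138: (0,4) not in TLB -> MISS, insert
vaddr=993: (3,7) not in TLB -> MISS, insert
vaddr=138: (0,4) in TLB -> HIT
vaddr=147: (0,4) in TLB -> HIT
vaddr=129: (0,4) in TLB -> HIT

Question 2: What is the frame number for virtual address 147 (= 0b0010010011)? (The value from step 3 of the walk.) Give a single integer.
vaddr = 147: l1_idx=0, l2_idx=4
L1[0] = 0; L2[0][4] = 23

Answer: 23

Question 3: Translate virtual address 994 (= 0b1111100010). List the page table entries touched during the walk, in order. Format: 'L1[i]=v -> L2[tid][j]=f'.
vaddr = 994 = 0b1111100010
Split: l1_idx=3, l2_idx=7, offset=2

Answer: L1[3]=1 -> L2[1][7]=15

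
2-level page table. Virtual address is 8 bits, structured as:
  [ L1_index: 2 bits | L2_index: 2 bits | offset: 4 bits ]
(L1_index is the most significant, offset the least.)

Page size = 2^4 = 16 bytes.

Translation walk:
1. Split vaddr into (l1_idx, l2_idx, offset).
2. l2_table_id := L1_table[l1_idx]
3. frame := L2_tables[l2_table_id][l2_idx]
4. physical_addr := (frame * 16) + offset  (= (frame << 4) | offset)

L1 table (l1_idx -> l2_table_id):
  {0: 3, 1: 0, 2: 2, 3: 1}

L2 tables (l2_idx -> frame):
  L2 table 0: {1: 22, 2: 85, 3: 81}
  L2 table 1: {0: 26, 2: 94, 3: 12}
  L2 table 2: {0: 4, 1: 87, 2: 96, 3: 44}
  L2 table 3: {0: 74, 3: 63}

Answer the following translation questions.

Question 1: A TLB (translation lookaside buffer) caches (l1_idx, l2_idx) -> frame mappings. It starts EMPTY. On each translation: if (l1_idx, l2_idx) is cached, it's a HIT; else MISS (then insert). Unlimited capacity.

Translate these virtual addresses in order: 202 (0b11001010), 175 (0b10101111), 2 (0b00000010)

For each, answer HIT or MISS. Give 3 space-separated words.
vaddr=202: (3,0) not in TLB -> MISS, insert
vaddr=175: (2,2) not in TLB -> MISS, insert
vaddr=2: (0,0) not in TLB -> MISS, insert

Answer: MISS MISS MISS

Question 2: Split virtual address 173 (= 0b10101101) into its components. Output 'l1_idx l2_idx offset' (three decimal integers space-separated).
vaddr = 173 = 0b10101101
  top 2 bits -> l1_idx = 2
  next 2 bits -> l2_idx = 2
  bottom 4 bits -> offset = 13

Answer: 2 2 13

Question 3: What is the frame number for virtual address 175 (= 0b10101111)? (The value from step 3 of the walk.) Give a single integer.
vaddr = 175: l1_idx=2, l2_idx=2
L1[2] = 2; L2[2][2] = 96

Answer: 96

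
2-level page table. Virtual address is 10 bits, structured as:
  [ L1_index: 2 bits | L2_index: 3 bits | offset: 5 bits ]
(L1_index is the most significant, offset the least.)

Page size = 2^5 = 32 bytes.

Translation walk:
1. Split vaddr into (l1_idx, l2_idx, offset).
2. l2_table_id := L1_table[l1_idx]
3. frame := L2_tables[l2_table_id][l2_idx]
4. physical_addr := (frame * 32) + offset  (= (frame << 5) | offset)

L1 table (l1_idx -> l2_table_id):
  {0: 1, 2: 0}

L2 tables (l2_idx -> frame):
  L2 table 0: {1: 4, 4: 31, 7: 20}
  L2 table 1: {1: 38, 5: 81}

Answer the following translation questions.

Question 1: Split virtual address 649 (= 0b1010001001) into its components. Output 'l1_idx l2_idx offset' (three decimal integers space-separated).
vaddr = 649 = 0b1010001001
  top 2 bits -> l1_idx = 2
  next 3 bits -> l2_idx = 4
  bottom 5 bits -> offset = 9

Answer: 2 4 9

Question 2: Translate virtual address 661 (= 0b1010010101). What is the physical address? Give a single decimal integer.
Answer: 1013

Derivation:
vaddr = 661 = 0b1010010101
Split: l1_idx=2, l2_idx=4, offset=21
L1[2] = 0
L2[0][4] = 31
paddr = 31 * 32 + 21 = 1013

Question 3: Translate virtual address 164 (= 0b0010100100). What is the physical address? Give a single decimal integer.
Answer: 2596

Derivation:
vaddr = 164 = 0b0010100100
Split: l1_idx=0, l2_idx=5, offset=4
L1[0] = 1
L2[1][5] = 81
paddr = 81 * 32 + 4 = 2596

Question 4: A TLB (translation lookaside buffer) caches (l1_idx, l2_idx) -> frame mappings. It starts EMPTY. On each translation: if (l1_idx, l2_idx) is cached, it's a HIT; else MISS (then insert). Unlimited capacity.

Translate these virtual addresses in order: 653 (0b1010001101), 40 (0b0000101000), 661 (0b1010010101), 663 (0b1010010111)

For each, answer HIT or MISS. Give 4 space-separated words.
Answer: MISS MISS HIT HIT

Derivation:
vaddr=653: (2,4) not in TLB -> MISS, insert
vaddr=40: (0,1) not in TLB -> MISS, insert
vaddr=661: (2,4) in TLB -> HIT
vaddr=663: (2,4) in TLB -> HIT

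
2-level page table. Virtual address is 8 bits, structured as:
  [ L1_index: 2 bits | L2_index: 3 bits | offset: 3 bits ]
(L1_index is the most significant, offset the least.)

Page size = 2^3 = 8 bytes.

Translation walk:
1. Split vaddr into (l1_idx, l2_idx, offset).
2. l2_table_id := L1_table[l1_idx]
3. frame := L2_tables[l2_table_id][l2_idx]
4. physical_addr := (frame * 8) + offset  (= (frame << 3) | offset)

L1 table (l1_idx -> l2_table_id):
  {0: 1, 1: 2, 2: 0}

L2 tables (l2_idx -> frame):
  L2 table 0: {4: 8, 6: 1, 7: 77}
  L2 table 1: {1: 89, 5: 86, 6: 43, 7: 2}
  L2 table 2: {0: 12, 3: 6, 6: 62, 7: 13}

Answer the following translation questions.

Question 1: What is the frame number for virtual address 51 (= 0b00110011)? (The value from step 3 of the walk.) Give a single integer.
Answer: 43

Derivation:
vaddr = 51: l1_idx=0, l2_idx=6
L1[0] = 1; L2[1][6] = 43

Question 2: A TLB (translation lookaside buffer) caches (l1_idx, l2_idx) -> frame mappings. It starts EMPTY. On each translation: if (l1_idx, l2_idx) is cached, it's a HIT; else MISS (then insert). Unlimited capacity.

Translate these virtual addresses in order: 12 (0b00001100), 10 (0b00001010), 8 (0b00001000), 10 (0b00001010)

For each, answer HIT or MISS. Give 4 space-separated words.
Answer: MISS HIT HIT HIT

Derivation:
vaddr=12: (0,1) not in TLB -> MISS, insert
vaddr=10: (0,1) in TLB -> HIT
vaddr=8: (0,1) in TLB -> HIT
vaddr=10: (0,1) in TLB -> HIT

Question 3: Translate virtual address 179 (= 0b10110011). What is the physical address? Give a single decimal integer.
Answer: 11

Derivation:
vaddr = 179 = 0b10110011
Split: l1_idx=2, l2_idx=6, offset=3
L1[2] = 0
L2[0][6] = 1
paddr = 1 * 8 + 3 = 11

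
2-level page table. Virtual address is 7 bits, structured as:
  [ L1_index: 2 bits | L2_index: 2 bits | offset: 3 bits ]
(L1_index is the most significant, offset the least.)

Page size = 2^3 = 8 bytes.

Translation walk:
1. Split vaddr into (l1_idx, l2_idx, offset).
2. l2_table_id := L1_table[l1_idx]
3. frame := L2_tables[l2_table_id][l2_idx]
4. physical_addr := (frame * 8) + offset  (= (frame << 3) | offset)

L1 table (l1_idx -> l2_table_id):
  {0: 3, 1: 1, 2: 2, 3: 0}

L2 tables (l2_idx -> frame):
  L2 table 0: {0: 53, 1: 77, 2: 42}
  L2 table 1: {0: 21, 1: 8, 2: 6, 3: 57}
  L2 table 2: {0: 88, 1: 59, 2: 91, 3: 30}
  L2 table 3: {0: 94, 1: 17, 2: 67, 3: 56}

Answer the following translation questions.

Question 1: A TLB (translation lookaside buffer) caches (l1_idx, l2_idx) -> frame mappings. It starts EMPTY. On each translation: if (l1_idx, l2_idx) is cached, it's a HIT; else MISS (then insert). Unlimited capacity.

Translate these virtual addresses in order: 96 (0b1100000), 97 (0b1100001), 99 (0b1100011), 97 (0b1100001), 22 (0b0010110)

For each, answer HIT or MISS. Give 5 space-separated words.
Answer: MISS HIT HIT HIT MISS

Derivation:
vaddr=96: (3,0) not in TLB -> MISS, insert
vaddr=97: (3,0) in TLB -> HIT
vaddr=99: (3,0) in TLB -> HIT
vaddr=97: (3,0) in TLB -> HIT
vaddr=22: (0,2) not in TLB -> MISS, insert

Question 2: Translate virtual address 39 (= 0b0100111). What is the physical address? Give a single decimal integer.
vaddr = 39 = 0b0100111
Split: l1_idx=1, l2_idx=0, offset=7
L1[1] = 1
L2[1][0] = 21
paddr = 21 * 8 + 7 = 175

Answer: 175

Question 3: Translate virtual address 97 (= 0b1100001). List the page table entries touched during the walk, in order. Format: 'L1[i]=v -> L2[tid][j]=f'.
Answer: L1[3]=0 -> L2[0][0]=53

Derivation:
vaddr = 97 = 0b1100001
Split: l1_idx=3, l2_idx=0, offset=1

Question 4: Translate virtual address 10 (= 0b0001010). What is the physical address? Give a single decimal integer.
Answer: 138

Derivation:
vaddr = 10 = 0b0001010
Split: l1_idx=0, l2_idx=1, offset=2
L1[0] = 3
L2[3][1] = 17
paddr = 17 * 8 + 2 = 138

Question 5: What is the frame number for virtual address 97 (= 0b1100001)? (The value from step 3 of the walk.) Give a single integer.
vaddr = 97: l1_idx=3, l2_idx=0
L1[3] = 0; L2[0][0] = 53

Answer: 53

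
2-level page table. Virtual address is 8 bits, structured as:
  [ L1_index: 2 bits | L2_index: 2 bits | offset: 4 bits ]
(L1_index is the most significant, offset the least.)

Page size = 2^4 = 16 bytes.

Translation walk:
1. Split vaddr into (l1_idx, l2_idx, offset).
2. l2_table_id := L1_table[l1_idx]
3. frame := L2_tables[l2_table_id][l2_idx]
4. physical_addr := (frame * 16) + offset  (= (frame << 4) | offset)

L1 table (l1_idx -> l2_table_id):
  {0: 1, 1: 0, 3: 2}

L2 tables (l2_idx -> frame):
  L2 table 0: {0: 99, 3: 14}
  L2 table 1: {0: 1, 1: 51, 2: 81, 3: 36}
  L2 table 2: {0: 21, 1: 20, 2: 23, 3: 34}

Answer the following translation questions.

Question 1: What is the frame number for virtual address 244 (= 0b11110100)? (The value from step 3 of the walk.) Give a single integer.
Answer: 34

Derivation:
vaddr = 244: l1_idx=3, l2_idx=3
L1[3] = 2; L2[2][3] = 34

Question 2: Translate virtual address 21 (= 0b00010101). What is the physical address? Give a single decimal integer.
vaddr = 21 = 0b00010101
Split: l1_idx=0, l2_idx=1, offset=5
L1[0] = 1
L2[1][1] = 51
paddr = 51 * 16 + 5 = 821

Answer: 821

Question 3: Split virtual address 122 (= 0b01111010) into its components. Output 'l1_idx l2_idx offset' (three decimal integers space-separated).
vaddr = 122 = 0b01111010
  top 2 bits -> l1_idx = 1
  next 2 bits -> l2_idx = 3
  bottom 4 bits -> offset = 10

Answer: 1 3 10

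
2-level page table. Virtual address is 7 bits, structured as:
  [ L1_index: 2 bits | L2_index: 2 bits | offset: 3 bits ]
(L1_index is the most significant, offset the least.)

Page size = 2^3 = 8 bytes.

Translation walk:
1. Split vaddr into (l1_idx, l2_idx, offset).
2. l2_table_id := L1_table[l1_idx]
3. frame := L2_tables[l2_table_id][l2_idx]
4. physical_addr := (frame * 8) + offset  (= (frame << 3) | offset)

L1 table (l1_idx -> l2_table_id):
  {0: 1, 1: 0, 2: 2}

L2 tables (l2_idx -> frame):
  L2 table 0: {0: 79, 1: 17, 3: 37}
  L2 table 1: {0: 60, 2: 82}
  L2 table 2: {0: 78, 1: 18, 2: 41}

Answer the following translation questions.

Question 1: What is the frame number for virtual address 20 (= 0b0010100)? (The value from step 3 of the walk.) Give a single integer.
vaddr = 20: l1_idx=0, l2_idx=2
L1[0] = 1; L2[1][2] = 82

Answer: 82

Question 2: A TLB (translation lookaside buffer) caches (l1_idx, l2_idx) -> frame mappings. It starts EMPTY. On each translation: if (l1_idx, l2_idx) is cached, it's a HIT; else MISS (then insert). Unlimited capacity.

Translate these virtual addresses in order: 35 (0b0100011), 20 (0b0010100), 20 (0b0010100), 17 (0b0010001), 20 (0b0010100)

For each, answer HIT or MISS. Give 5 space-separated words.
vaddr=35: (1,0) not in TLB -> MISS, insert
vaddr=20: (0,2) not in TLB -> MISS, insert
vaddr=20: (0,2) in TLB -> HIT
vaddr=17: (0,2) in TLB -> HIT
vaddr=20: (0,2) in TLB -> HIT

Answer: MISS MISS HIT HIT HIT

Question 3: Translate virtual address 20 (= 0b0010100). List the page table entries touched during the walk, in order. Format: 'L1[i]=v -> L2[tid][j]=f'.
vaddr = 20 = 0b0010100
Split: l1_idx=0, l2_idx=2, offset=4

Answer: L1[0]=1 -> L2[1][2]=82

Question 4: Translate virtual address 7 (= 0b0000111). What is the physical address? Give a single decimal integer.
vaddr = 7 = 0b0000111
Split: l1_idx=0, l2_idx=0, offset=7
L1[0] = 1
L2[1][0] = 60
paddr = 60 * 8 + 7 = 487

Answer: 487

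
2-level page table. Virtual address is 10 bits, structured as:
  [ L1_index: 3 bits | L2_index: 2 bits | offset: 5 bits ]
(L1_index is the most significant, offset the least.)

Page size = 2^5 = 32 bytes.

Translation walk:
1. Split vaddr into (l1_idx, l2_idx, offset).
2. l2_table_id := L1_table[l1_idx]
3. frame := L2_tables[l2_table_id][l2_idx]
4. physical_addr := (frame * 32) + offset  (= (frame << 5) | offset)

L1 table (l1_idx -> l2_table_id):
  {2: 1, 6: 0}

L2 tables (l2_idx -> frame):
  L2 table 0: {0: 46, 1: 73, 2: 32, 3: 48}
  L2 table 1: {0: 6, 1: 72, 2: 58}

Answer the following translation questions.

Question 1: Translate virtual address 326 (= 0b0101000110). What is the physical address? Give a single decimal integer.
Answer: 1862

Derivation:
vaddr = 326 = 0b0101000110
Split: l1_idx=2, l2_idx=2, offset=6
L1[2] = 1
L2[1][2] = 58
paddr = 58 * 32 + 6 = 1862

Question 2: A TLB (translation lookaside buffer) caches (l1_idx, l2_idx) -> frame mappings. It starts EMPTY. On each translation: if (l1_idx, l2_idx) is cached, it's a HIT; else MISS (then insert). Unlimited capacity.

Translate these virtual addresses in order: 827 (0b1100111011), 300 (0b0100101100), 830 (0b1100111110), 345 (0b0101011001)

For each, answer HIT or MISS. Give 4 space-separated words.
Answer: MISS MISS HIT MISS

Derivation:
vaddr=827: (6,1) not in TLB -> MISS, insert
vaddr=300: (2,1) not in TLB -> MISS, insert
vaddr=830: (6,1) in TLB -> HIT
vaddr=345: (2,2) not in TLB -> MISS, insert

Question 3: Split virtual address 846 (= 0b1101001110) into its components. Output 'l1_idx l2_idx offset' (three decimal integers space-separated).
Answer: 6 2 14

Derivation:
vaddr = 846 = 0b1101001110
  top 3 bits -> l1_idx = 6
  next 2 bits -> l2_idx = 2
  bottom 5 bits -> offset = 14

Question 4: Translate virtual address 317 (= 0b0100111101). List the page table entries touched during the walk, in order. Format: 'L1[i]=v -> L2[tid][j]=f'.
vaddr = 317 = 0b0100111101
Split: l1_idx=2, l2_idx=1, offset=29

Answer: L1[2]=1 -> L2[1][1]=72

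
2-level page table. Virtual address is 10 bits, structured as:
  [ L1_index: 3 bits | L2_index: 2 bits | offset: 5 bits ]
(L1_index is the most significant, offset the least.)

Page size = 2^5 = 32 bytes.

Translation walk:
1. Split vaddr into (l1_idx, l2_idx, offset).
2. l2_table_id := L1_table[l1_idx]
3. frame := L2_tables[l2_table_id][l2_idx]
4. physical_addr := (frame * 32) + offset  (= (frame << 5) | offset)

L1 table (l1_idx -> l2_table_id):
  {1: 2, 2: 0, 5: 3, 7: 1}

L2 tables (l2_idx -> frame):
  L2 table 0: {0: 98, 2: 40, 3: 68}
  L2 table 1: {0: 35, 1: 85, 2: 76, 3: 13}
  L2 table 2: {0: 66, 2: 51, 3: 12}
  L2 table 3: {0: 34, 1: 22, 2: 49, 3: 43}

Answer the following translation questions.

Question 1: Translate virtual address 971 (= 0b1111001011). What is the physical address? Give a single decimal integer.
Answer: 2443

Derivation:
vaddr = 971 = 0b1111001011
Split: l1_idx=7, l2_idx=2, offset=11
L1[7] = 1
L2[1][2] = 76
paddr = 76 * 32 + 11 = 2443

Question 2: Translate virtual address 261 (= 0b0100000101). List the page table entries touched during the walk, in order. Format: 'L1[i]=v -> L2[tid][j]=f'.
vaddr = 261 = 0b0100000101
Split: l1_idx=2, l2_idx=0, offset=5

Answer: L1[2]=0 -> L2[0][0]=98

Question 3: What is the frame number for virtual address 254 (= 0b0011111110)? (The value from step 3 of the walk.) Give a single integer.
Answer: 12

Derivation:
vaddr = 254: l1_idx=1, l2_idx=3
L1[1] = 2; L2[2][3] = 12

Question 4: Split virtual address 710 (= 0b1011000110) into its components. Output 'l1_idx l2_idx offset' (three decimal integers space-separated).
Answer: 5 2 6

Derivation:
vaddr = 710 = 0b1011000110
  top 3 bits -> l1_idx = 5
  next 2 bits -> l2_idx = 2
  bottom 5 bits -> offset = 6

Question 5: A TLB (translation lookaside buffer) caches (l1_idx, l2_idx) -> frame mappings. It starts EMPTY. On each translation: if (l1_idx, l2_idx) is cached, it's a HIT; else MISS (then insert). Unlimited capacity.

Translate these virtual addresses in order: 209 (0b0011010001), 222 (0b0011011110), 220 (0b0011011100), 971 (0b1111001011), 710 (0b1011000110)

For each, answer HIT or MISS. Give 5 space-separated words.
Answer: MISS HIT HIT MISS MISS

Derivation:
vaddr=209: (1,2) not in TLB -> MISS, insert
vaddr=222: (1,2) in TLB -> HIT
vaddr=220: (1,2) in TLB -> HIT
vaddr=971: (7,2) not in TLB -> MISS, insert
vaddr=710: (5,2) not in TLB -> MISS, insert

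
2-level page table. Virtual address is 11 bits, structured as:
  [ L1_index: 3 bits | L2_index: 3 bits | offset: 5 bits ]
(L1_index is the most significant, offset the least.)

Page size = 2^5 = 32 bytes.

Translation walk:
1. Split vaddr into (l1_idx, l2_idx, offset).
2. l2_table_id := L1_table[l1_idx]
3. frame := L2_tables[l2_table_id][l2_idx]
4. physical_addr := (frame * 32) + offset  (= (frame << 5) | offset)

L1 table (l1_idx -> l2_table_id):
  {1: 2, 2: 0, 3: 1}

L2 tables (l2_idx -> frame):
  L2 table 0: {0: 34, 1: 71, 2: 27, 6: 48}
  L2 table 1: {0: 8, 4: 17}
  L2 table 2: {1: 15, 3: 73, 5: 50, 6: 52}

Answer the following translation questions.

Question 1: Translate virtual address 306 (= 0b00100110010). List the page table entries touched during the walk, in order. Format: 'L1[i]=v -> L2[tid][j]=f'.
Answer: L1[1]=2 -> L2[2][1]=15

Derivation:
vaddr = 306 = 0b00100110010
Split: l1_idx=1, l2_idx=1, offset=18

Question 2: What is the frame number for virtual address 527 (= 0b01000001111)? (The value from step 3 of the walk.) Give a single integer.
vaddr = 527: l1_idx=2, l2_idx=0
L1[2] = 0; L2[0][0] = 34

Answer: 34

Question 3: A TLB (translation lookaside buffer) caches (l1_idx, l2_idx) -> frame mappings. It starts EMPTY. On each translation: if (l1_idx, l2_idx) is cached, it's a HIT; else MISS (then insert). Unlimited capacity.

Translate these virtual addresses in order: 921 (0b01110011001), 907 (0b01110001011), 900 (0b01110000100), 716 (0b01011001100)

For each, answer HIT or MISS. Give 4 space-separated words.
Answer: MISS HIT HIT MISS

Derivation:
vaddr=921: (3,4) not in TLB -> MISS, insert
vaddr=907: (3,4) in TLB -> HIT
vaddr=900: (3,4) in TLB -> HIT
vaddr=716: (2,6) not in TLB -> MISS, insert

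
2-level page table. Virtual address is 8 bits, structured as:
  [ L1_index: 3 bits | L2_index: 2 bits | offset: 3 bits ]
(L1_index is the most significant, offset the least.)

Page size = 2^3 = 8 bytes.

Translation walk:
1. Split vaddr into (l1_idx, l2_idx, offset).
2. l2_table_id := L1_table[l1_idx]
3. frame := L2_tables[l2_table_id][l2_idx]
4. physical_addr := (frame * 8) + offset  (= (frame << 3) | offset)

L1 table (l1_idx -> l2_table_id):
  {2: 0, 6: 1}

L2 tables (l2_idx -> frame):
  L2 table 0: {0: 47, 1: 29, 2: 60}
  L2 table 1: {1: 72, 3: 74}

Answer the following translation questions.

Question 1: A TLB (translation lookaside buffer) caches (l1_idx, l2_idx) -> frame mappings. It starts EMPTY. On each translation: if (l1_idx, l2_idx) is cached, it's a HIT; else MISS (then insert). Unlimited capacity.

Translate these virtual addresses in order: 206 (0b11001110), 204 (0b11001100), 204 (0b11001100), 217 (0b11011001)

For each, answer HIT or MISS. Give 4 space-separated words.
Answer: MISS HIT HIT MISS

Derivation:
vaddr=206: (6,1) not in TLB -> MISS, insert
vaddr=204: (6,1) in TLB -> HIT
vaddr=204: (6,1) in TLB -> HIT
vaddr=217: (6,3) not in TLB -> MISS, insert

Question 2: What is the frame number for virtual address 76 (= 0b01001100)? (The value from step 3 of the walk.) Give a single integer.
vaddr = 76: l1_idx=2, l2_idx=1
L1[2] = 0; L2[0][1] = 29

Answer: 29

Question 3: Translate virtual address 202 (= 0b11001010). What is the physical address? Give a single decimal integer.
vaddr = 202 = 0b11001010
Split: l1_idx=6, l2_idx=1, offset=2
L1[6] = 1
L2[1][1] = 72
paddr = 72 * 8 + 2 = 578

Answer: 578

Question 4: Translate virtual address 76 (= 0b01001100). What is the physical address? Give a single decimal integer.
vaddr = 76 = 0b01001100
Split: l1_idx=2, l2_idx=1, offset=4
L1[2] = 0
L2[0][1] = 29
paddr = 29 * 8 + 4 = 236

Answer: 236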